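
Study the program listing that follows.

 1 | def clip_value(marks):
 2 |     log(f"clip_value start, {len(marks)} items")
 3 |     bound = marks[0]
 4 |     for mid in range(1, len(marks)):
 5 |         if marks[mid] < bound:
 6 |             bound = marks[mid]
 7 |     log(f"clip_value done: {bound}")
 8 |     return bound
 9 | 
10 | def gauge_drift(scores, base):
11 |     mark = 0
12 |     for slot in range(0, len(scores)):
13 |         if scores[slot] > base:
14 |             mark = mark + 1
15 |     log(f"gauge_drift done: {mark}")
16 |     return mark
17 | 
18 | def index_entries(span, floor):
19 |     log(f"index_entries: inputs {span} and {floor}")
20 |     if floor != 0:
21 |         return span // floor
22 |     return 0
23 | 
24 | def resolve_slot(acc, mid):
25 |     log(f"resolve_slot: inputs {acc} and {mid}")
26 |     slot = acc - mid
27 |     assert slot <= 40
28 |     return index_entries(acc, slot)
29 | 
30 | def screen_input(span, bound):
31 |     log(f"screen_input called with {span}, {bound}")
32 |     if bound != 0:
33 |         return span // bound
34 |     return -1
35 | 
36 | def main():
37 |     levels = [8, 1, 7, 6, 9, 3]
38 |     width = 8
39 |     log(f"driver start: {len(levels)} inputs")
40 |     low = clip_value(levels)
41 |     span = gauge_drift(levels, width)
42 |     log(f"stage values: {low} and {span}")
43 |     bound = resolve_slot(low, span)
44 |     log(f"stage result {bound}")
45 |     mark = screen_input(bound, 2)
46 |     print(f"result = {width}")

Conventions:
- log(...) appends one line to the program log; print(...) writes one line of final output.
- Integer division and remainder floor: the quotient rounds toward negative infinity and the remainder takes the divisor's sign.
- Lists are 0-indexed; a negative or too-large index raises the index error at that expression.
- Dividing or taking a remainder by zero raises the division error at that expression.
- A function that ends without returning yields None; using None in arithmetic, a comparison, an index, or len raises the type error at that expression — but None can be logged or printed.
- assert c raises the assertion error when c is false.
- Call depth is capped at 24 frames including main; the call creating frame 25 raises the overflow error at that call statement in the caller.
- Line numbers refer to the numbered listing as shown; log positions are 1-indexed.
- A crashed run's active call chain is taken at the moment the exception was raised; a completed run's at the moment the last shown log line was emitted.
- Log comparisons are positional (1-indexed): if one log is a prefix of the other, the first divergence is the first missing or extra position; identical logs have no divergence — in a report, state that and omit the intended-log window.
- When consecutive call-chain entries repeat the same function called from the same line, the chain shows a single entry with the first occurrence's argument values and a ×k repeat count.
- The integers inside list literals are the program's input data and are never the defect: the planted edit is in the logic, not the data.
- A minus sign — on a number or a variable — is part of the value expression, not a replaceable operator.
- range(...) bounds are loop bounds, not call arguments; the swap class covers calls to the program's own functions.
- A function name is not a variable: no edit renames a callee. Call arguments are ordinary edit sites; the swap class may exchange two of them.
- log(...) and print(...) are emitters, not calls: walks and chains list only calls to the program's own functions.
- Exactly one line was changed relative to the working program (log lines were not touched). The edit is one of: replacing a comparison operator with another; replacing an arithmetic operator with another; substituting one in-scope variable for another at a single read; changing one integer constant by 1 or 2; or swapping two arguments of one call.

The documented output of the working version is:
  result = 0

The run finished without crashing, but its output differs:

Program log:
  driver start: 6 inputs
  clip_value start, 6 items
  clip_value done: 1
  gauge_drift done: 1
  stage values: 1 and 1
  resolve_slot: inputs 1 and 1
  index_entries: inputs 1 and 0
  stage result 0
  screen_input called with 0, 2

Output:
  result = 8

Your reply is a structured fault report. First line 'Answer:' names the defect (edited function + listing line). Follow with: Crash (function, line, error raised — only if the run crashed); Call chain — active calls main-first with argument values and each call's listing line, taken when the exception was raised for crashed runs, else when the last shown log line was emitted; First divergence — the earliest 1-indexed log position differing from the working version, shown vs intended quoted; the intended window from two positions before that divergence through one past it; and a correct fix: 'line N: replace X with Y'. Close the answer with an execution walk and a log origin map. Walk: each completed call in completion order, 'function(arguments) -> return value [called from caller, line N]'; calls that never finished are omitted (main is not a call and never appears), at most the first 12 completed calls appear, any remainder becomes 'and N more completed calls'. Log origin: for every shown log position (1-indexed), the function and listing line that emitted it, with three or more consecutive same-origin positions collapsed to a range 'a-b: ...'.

Answer: the defect is in main at line 46.
Core observation: Every logged value matches the working version; the printed result is what differs.
Call chain: main -> screen_input(0, 2) (called at line 45).
First divergence: none — the logs agree in full.
Execution walk:
  clip_value([8, 1, 7, 6, 9, 3]) -> 1  [called from main, line 40]
  gauge_drift([8, 1, 7, 6, 9, 3], 8) -> 1  [called from main, line 41]
  index_entries(1, 0) -> 0  [called from resolve_slot, line 28]
  resolve_slot(1, 1) -> 0  [called from main, line 43]
  screen_input(0, 2) -> 0  [called from main, line 45]
Log line origins:
  1: from main, line 39
  2: from clip_value, line 2
  3: from clip_value, line 7
  4: from gauge_drift, line 15
  5: from main, line 42
  6: from resolve_slot, line 25
  7: from index_entries, line 19
  8: from main, line 44
  9: from screen_input, line 31
A correct fix: line 46: replace `width` with `mark`.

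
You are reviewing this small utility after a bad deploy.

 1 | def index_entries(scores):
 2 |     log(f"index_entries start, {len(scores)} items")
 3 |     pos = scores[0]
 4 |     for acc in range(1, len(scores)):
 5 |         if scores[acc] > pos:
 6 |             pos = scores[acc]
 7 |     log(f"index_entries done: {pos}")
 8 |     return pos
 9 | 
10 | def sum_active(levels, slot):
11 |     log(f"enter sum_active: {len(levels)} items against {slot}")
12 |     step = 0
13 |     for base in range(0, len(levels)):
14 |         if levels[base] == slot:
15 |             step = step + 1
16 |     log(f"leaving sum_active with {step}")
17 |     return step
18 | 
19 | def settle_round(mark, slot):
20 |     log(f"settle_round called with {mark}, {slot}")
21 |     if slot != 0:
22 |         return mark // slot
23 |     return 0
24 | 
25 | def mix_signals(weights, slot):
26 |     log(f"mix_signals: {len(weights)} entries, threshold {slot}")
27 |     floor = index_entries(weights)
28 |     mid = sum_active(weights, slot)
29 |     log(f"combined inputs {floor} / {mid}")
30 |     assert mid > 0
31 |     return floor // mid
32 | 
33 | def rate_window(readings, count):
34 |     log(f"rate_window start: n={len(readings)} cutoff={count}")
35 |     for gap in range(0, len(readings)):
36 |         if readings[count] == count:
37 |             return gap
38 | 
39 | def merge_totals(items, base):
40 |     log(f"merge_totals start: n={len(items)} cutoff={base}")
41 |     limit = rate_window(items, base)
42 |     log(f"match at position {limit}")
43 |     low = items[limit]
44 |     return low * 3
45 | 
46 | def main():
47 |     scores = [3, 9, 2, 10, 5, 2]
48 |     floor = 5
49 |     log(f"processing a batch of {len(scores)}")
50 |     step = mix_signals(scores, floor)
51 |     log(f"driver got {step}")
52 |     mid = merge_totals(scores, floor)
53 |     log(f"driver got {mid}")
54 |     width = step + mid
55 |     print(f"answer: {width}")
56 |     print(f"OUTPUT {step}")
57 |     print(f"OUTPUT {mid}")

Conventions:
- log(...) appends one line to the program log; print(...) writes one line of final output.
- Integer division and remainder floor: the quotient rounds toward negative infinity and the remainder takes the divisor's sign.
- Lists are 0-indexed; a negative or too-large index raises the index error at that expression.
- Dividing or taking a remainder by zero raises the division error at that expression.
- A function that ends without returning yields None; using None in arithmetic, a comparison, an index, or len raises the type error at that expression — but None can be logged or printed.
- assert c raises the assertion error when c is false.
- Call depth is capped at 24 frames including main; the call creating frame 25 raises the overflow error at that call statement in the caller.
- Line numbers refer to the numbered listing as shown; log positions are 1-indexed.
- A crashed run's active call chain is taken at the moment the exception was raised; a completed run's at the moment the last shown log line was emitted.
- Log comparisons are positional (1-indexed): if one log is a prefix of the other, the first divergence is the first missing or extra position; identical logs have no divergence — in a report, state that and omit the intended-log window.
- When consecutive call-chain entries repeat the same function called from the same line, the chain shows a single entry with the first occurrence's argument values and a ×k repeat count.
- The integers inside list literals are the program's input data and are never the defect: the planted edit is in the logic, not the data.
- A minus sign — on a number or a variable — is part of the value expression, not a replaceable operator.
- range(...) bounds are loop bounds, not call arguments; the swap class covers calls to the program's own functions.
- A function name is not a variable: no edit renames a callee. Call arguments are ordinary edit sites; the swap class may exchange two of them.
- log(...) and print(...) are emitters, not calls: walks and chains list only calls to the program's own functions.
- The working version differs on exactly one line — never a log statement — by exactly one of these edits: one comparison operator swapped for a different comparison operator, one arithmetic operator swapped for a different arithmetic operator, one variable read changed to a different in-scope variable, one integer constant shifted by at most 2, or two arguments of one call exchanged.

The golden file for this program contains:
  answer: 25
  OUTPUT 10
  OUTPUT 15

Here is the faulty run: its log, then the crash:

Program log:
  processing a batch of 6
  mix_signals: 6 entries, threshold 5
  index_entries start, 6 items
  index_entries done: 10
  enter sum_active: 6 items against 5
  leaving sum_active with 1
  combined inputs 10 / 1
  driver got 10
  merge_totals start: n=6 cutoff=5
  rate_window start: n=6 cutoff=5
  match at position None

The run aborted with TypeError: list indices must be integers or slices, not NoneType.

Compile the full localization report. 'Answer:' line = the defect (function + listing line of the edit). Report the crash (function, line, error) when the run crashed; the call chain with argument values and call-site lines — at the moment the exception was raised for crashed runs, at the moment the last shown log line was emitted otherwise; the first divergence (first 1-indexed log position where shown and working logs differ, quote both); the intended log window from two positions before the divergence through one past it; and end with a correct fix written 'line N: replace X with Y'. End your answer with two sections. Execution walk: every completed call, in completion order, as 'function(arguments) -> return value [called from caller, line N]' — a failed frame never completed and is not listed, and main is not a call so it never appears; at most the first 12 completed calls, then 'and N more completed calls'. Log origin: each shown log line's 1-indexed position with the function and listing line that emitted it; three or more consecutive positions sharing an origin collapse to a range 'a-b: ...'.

Answer: the defect is in rate_window at line 36.
Core observation: Everything matches until log position 11, which reads 'match at position None' in place of 'match at position 4'.
Crash: merge_totals, line 43, TypeError.
Call chain: main -> merge_totals([3, 9, 2, 10, 5, 2], 5) (called at line 52).
First divergence: position 11 — the shown line 'match at position None' should read 'match at position 4'.
Intended log window:
  9: merge_totals start: n=6 cutoff=5
  10: rate_window start: n=6 cutoff=5
  11: match at position 4
  12: driver got 15
Execution walk:
  index_entries([3, 9, 2, 10, 5, 2]) -> 10  [called from mix_signals, line 27]
  sum_active([3, 9, 2, 10, 5, 2], 5) -> 1  [called from mix_signals, line 28]
  mix_signals([3, 9, 2, 10, 5, 2], 5) -> 10  [called from main, line 50]
  rate_window([3, 9, 2, 10, 5, 2], 5) -> None  [called from merge_totals, line 41]
Log origins:
  1: from main, line 49
  2: from mix_signals, line 26
  3: from index_entries, line 2
  4: from index_entries, line 7
  5: from sum_active, line 11
  6: from sum_active, line 16
  7: from mix_signals, line 29
  8: from main, line 51
  9: from merge_totals, line 40
  10: from rate_window, line 34
  11: from merge_totals, line 42
A correct fix: line 36: replace `readings[count]` with `readings[gap]`.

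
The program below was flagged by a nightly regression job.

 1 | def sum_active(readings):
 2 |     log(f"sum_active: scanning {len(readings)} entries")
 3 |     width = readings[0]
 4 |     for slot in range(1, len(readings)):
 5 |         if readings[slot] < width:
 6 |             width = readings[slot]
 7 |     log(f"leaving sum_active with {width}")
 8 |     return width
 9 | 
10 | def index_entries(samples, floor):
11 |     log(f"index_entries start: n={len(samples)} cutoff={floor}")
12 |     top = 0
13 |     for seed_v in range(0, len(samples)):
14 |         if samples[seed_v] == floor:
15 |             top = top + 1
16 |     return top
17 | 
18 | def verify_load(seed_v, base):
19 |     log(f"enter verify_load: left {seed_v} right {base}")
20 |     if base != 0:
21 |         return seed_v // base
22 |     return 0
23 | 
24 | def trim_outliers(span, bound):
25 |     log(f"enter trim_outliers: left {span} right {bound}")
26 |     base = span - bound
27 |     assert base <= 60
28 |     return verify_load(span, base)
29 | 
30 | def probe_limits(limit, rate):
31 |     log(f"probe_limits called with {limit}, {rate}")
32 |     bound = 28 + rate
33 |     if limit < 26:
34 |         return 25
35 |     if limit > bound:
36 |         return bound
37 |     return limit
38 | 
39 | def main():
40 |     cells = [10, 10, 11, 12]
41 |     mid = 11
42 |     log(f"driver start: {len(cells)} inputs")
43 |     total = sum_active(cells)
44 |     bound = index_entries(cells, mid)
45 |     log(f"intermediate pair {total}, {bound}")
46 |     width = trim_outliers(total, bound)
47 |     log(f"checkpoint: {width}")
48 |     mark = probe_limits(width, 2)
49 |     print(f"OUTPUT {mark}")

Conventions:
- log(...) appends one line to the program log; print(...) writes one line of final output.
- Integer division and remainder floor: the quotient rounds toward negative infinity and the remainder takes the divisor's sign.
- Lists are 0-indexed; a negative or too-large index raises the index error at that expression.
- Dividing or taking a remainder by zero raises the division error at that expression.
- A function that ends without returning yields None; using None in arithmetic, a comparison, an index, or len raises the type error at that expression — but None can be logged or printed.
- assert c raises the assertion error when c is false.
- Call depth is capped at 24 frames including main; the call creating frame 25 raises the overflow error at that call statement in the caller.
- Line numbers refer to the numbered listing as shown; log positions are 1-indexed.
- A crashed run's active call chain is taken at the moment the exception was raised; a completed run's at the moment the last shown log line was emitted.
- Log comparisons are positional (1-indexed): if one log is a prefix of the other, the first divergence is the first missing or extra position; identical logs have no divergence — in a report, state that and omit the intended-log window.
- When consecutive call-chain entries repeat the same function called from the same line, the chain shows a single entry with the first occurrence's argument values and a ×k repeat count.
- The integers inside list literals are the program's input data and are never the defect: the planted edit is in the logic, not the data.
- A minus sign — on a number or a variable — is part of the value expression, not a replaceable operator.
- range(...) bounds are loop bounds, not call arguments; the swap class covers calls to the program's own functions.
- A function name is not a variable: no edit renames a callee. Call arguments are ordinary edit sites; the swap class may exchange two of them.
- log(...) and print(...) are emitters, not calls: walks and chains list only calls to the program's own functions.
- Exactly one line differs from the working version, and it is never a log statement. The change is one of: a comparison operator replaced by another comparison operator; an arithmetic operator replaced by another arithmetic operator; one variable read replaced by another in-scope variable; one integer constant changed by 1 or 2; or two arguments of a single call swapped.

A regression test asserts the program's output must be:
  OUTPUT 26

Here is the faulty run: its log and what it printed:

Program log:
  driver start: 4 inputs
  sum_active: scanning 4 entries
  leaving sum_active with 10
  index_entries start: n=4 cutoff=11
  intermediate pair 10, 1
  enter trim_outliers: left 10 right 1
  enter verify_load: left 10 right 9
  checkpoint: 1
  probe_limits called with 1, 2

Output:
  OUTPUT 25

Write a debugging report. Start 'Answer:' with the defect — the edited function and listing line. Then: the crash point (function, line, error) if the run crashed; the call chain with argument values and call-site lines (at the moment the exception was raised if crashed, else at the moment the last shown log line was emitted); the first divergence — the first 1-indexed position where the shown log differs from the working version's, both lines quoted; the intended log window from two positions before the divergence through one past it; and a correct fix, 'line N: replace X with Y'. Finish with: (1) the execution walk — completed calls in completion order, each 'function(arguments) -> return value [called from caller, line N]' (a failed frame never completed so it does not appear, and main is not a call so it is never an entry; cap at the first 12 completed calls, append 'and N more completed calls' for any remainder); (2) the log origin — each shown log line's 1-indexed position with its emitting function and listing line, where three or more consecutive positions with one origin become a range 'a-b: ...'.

Answer: the defect is in probe_limits at line 34.
Key observation: The two runs log identically and part ways only at the printed values.
Call chain: main -> probe_limits(1, 2) (called at line 48).
First divergence: none (the log streams are identical).
Execution walk:
  sum_active([10, 10, 11, 12]) -> 10  [called from main, line 43]
  index_entries([10, 10, 11, 12], 11) -> 1  [called from main, line 44]
  verify_load(10, 9) -> 1  [called from trim_outliers, line 28]
  trim_outliers(10, 1) -> 1  [called from main, line 46]
  probe_limits(1, 2) -> 25  [called from main, line 48]
Log origin:
  1: logged in main at line 42
  2: logged in sum_active at line 2
  3: logged in sum_active at line 7
  4: logged in index_entries at line 11
  5: logged in main at line 45
  6: logged in trim_outliers at line 25
  7: logged in verify_load at line 19
  8: logged in main at line 47
  9: logged in probe_limits at line 31
A correct fix: line 34: replace `25` with `26`.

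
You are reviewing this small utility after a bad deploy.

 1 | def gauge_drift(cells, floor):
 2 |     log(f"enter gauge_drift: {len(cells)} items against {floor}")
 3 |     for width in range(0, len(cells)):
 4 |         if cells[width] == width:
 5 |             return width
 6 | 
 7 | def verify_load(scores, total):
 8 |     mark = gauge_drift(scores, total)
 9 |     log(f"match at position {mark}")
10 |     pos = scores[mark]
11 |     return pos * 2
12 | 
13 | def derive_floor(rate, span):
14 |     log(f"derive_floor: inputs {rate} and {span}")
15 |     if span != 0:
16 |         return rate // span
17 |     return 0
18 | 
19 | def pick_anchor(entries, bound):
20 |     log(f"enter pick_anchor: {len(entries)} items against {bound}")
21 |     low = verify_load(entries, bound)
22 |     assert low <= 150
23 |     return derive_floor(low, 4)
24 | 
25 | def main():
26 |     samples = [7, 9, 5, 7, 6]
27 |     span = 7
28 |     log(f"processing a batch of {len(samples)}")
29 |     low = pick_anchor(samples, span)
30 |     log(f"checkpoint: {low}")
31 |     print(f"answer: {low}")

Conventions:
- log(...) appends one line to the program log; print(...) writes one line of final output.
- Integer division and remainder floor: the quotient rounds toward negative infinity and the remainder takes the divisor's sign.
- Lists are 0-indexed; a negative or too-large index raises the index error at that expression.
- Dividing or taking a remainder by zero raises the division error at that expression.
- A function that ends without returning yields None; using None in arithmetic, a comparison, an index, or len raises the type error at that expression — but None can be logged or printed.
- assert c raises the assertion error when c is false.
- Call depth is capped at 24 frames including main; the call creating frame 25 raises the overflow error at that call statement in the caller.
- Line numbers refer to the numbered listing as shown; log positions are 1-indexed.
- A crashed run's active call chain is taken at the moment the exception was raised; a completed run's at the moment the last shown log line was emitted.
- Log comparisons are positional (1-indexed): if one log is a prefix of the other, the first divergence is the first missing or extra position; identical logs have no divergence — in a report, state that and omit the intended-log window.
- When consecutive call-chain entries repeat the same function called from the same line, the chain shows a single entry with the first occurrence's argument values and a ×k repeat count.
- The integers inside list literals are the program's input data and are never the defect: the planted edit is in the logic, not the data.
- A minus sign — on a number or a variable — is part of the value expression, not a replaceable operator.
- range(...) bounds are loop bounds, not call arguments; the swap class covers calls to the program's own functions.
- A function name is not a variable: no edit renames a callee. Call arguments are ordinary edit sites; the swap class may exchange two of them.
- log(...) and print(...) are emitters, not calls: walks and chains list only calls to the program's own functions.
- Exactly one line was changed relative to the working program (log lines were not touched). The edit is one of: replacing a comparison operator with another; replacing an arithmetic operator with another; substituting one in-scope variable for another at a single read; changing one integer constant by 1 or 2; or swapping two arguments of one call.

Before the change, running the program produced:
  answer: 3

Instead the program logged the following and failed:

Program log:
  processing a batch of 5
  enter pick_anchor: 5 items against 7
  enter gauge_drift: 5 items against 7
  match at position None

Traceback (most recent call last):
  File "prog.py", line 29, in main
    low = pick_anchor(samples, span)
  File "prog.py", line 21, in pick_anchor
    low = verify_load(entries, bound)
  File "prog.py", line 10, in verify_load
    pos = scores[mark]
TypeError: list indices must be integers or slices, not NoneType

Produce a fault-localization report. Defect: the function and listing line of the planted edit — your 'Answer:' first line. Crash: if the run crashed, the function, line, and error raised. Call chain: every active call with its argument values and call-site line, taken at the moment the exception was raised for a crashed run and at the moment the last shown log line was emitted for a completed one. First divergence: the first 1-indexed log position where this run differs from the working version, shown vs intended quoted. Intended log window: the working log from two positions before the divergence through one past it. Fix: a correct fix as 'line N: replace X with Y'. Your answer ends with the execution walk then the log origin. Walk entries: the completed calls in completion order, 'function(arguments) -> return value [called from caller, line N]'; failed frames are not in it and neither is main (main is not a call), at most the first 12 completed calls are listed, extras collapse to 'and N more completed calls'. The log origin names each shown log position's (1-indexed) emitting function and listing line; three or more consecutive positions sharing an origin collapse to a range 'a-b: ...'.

Answer: the defect is in gauge_drift at line 4.
Key fact: Everything matches until log position 4, which reads 'match at position None' in place of 'match at position 0'.
Crash: verify_load, line 10, TypeError.
Call chain: main -> pick_anchor([7, 9, 5, 7, 6], 7) (called at line 29) -> verify_load([7, 9, 5, 7, 6], 7) (called at line 21).
First divergence: position 4 — shown 'match at position None', intended 'match at position 0'.
Intended log window:
  2: enter pick_anchor: 5 items against 7
  3: enter gauge_drift: 5 items against 7
  4: match at position 0
  5: derive_floor: inputs 14 and 4
Execution walk:
  gauge_drift([7, 9, 5, 7, 6], 7) -> None  [called from verify_load, line 8]
Origin of each log line:
  1 — main, line 28
  2 — pick_anchor, line 20
  3 — gauge_drift, line 2
  4 — verify_load, line 9
A correct fix: line 4: replace `cells[width] == width` with `cells[width] == floor`.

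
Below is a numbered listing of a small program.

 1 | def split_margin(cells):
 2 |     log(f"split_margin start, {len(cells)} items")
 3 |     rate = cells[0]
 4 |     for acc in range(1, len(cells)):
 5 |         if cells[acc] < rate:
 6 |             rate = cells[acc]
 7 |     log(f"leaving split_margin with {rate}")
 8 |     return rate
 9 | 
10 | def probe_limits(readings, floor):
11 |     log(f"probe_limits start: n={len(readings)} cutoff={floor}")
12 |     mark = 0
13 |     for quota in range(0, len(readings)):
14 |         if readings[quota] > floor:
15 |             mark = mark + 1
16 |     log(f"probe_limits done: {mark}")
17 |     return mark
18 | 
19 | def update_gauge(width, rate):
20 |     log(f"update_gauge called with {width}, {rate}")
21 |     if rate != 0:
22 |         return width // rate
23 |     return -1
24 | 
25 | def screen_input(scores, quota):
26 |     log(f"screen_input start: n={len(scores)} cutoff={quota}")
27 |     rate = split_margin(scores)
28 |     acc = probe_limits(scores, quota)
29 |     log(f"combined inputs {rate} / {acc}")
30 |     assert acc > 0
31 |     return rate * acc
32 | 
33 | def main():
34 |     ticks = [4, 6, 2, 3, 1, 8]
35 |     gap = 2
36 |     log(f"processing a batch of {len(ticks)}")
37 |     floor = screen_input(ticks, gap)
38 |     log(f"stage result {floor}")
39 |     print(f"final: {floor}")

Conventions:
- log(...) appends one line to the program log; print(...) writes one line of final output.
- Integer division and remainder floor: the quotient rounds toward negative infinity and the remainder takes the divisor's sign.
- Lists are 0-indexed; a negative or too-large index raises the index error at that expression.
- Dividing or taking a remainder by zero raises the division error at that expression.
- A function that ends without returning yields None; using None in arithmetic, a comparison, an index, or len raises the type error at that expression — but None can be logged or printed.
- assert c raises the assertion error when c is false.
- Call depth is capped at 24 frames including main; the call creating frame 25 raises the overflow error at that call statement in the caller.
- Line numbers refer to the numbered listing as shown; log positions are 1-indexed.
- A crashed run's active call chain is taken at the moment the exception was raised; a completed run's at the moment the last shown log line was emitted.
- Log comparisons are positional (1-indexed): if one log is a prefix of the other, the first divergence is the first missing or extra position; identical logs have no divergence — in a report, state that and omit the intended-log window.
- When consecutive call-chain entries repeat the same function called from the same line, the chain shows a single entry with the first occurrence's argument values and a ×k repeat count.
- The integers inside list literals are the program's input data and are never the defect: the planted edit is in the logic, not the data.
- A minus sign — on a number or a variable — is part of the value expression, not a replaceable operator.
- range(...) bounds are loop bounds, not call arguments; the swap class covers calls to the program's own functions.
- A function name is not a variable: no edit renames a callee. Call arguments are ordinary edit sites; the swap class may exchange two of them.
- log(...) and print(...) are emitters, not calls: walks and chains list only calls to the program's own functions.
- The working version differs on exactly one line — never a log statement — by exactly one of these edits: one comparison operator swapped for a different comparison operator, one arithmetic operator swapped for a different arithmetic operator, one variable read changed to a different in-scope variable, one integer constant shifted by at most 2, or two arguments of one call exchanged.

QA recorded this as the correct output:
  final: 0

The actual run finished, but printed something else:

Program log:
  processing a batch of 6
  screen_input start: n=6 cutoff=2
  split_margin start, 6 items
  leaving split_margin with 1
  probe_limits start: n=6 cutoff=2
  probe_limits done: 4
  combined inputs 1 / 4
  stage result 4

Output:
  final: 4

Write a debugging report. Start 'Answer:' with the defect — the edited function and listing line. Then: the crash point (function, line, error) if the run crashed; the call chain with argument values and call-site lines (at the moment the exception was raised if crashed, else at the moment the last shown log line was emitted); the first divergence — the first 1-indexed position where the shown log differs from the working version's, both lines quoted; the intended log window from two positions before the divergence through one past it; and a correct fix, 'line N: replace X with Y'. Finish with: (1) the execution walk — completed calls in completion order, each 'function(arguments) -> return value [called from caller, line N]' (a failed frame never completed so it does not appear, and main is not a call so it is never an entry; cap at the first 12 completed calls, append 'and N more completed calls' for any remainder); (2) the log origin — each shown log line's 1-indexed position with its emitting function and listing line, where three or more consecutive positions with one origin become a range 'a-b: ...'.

Answer: the defect is in screen_input at line 31.
Key fact: At log position 8 the runs split — shown 'stage result 4', but the working version logs 'stage result 0'.
Call chain: main.
First divergence: position 8 — the shown line 'stage result 4' should read 'stage result 0'.
Intended log window:
  6: probe_limits done: 4
  7: combined inputs 1 / 4
  8: stage result 0
Execution walk:
  split_margin([4, 6, 2, 3, 1, 8]) -> 1  [called from screen_input, line 27]
  probe_limits([4, 6, 2, 3, 1, 8], 2) -> 4  [called from screen_input, line 28]
  screen_input([4, 6, 2, 3, 1, 8], 2) -> 4  [called from main, line 37]
Log line origins:
  1 — main, line 36
  2 — screen_input, line 26
  3 — split_margin, line 2
  4 — split_margin, line 7
  5 — probe_limits, line 11
  6 — probe_limits, line 16
  7 — screen_input, line 29
  8 — main, line 38
A correct fix: line 31: replace `*` with `//`.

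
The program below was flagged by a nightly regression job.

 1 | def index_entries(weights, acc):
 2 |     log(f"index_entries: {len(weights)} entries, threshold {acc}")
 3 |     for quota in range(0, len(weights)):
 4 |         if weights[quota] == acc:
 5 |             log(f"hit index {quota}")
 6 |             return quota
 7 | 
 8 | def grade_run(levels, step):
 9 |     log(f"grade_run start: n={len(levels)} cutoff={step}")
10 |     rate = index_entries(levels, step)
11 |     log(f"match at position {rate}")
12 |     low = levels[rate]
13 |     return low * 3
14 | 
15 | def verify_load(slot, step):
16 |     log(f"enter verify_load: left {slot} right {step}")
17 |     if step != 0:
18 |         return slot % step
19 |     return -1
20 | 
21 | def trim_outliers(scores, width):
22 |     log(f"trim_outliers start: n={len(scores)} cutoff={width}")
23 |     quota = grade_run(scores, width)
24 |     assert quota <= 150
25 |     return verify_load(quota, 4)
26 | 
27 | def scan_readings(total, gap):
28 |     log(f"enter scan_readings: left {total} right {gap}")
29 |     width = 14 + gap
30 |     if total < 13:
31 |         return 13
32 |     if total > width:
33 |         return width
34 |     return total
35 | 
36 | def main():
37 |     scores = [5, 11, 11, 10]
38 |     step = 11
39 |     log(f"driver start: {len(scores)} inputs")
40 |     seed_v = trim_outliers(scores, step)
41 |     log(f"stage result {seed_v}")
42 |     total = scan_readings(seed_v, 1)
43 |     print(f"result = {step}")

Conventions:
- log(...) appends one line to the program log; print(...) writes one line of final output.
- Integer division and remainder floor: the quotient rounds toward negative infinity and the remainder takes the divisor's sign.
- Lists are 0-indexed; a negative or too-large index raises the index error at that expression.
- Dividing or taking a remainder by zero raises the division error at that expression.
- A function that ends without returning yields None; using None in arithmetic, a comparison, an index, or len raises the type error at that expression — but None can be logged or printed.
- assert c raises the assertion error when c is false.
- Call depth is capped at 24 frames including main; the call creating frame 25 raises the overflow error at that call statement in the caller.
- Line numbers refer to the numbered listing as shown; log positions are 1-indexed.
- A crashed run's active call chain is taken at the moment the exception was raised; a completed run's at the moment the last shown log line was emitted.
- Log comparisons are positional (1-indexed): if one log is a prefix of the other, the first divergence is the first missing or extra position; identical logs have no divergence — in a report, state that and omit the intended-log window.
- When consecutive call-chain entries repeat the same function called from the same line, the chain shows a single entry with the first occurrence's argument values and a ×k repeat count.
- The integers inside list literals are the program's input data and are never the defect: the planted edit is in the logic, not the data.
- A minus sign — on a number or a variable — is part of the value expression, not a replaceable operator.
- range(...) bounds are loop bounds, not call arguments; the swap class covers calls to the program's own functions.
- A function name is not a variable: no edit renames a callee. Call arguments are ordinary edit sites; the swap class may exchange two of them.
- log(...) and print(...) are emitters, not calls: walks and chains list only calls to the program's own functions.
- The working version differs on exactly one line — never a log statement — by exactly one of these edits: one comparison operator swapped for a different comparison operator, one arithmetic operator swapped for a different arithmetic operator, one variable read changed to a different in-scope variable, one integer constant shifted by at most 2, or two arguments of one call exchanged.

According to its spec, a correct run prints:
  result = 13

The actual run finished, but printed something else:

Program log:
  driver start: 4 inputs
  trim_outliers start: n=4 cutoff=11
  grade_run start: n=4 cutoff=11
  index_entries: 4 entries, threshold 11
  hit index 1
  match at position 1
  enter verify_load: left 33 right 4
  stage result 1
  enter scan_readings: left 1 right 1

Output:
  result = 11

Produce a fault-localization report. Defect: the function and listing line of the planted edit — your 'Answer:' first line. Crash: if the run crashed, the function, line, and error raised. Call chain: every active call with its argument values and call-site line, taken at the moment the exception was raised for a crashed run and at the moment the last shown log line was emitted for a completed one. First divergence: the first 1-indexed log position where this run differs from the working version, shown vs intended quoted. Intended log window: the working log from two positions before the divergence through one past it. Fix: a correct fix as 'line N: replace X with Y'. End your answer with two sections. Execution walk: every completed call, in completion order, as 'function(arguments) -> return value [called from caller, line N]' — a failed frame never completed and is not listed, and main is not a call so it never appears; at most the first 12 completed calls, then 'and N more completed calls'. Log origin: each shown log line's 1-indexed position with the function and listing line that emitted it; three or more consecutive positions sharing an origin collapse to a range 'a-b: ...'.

Answer: the defect is in main at line 43.
The tell: Nothing in the log betrays the bug — only the output does.
Call chain: main -> scan_readings(1, 1) (called at line 42).
First divergence: none (the log streams are identical).
Execution walk:
  index_entries([5, 11, 11, 10], 11) -> 1  [called from grade_run, line 10]
  grade_run([5, 11, 11, 10], 11) -> 33  [called from trim_outliers, line 23]
  verify_load(33, 4) -> 1  [called from trim_outliers, line 25]
  trim_outliers([5, 11, 11, 10], 11) -> 1  [called from main, line 40]
  scan_readings(1, 1) -> 13  [called from main, line 42]
Origin of each log line:
  1: emitted by main (line 39)
  2: emitted by trim_outliers (line 22)
  3: emitted by grade_run (line 9)
  4: emitted by index_entries (line 2)
  5: emitted by index_entries (line 5)
  6: emitted by grade_run (line 11)
  7: emitted by verify_load (line 16)
  8: emitted by main (line 41)
  9: emitted by scan_readings (line 28)
A correct fix: line 43: replace `step` with `total`.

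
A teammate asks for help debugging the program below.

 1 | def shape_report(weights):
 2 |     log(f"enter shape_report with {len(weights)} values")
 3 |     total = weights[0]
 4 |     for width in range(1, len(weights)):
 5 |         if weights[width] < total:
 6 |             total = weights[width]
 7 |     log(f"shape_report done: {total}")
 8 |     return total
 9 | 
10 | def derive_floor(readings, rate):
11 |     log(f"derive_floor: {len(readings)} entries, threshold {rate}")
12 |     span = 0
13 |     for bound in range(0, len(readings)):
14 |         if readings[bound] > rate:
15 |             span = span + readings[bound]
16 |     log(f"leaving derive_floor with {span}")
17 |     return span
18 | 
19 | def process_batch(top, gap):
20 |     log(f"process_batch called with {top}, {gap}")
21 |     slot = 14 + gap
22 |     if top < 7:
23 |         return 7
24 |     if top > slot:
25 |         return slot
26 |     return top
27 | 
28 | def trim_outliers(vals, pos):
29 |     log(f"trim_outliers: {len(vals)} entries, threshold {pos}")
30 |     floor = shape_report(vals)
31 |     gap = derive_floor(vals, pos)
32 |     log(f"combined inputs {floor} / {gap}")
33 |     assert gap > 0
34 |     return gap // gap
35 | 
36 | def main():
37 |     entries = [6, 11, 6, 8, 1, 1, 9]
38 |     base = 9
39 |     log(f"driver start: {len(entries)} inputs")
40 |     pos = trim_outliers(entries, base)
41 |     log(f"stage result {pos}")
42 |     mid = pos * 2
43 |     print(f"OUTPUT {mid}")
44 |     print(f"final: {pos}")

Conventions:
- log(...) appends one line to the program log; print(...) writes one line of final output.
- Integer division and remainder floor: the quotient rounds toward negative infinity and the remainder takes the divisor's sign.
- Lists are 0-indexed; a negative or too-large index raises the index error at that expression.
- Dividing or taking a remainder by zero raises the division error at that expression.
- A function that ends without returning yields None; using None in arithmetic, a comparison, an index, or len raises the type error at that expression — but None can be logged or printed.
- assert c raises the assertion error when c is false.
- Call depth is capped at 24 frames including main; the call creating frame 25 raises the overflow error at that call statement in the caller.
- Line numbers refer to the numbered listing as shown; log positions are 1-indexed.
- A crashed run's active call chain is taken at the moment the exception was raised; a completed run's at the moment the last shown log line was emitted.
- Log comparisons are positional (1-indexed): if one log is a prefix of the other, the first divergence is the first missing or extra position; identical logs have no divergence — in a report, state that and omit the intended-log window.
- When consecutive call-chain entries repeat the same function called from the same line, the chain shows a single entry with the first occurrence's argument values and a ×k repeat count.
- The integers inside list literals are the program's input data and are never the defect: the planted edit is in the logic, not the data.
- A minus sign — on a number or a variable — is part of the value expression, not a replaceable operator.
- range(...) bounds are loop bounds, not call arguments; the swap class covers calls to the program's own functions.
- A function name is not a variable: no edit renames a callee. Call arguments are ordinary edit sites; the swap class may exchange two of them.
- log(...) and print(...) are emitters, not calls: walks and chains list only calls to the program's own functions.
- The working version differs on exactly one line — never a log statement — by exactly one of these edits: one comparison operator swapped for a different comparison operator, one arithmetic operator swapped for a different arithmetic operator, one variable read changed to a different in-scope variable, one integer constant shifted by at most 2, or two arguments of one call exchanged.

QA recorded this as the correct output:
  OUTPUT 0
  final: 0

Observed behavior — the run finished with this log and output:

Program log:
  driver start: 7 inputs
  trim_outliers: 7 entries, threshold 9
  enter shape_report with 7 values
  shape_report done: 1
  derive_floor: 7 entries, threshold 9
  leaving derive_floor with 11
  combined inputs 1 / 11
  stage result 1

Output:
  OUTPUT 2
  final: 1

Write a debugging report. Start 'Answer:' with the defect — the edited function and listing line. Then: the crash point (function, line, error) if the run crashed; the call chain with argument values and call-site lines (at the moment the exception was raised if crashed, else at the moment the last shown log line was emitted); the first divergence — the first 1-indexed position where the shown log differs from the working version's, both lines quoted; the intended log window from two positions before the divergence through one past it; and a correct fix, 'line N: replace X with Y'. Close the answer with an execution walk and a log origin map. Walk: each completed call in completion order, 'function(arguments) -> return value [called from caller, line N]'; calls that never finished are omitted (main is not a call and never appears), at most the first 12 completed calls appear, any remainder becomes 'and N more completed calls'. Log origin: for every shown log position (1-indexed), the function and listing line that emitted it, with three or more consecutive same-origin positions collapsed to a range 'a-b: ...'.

Answer: the defect is in trim_outliers at line 34.
Key observation: The earliest visible damage is log position 8 — 'stage result 1' rather than the intended 'stage result 0'.
Call chain: main.
First divergence: at position 8 the run shows 'stage result 1' where the working version logs 'stage result 0'.
Intended log window:
  6: leaving derive_floor with 11
  7: combined inputs 1 / 11
  8: stage result 0
Execution walk:
  shape_report([6, 11, 6, 8, 1, 1, 9]) -> 1  [called from trim_outliers, line 30]
  derive_floor([6, 11, 6, 8, 1, 1, 9], 9) -> 11  [called from trim_outliers, line 31]
  trim_outliers([6, 11, 6, 8, 1, 1, 9], 9) -> 1  [called from main, line 40]
Log origin:
  1: from main, line 39
  2: from trim_outliers, line 29
  3: from shape_report, line 2
  4: from shape_report, line 7
  5: from derive_floor, line 11
  6: from derive_floor, line 16
  7: from trim_outliers, line 32
  8: from main, line 41
A correct fix: line 34: replace `gap // gap` with `floor // gap`.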